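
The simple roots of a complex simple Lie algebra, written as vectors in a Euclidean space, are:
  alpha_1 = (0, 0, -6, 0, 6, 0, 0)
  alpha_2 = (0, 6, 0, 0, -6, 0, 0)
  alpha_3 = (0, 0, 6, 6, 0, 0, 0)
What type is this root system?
Compute the Cartan integers a_ij = 2(alpha_i, alpha_j)/(alpha_j, alpha_j); the resulting 3x3 Cartan matrix is
[[2, -1, -1], [-1, 2, 0], [-1, 0, 2]].
All simple roots have the same length, so the diagram is simply laced. The associated Dynkin diagram is a chain of 3 nodes with single edges (A_3), so the type is A_3 (the algebra sl(4)).

type A_3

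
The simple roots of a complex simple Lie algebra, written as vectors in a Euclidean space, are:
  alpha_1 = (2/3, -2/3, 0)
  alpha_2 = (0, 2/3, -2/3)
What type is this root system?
Compute the Cartan integers a_ij = 2(alpha_i, alpha_j)/(alpha_j, alpha_j); the resulting 2x2 Cartan matrix is
[[2, -1], [-1, 2]].
All simple roots have the same length, so the diagram is simply laced. The associated Dynkin diagram is a chain of 2 nodes with single edges (A_2), so the type is A_2 (the algebra sl(3)).

A_2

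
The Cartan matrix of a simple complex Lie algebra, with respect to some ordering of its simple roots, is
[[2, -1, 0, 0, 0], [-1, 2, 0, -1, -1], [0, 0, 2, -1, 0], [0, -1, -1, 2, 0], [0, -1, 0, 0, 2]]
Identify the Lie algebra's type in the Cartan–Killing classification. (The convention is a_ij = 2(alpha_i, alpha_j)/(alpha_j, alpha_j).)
D_5

The matrix has rank 5 with 2's on the diagonal. Reading the off-diagonal entries as Dynkin edges (a single edge where a_ij = a_ji = -1; a double or triple edge where a_ij * a_ji = 2 or 3), the diagram is a chain of 3 nodes with a fork of two nodes at one end (D_5). One simple-root ordering that puts it in standard form is (alpha_3, alpha_4, alpha_2, alpha_1, alpha_5). So the algebra is type D_5, i.e. so(10).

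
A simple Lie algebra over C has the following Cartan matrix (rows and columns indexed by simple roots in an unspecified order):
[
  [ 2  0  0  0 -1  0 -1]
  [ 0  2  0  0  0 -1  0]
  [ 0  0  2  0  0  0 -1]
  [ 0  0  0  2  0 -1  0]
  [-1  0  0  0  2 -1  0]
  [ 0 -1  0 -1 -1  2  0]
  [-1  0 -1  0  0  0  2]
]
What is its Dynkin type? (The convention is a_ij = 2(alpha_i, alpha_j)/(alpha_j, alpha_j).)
The matrix has rank 7 with 2's on the diagonal. Reading the off-diagonal entries as Dynkin edges (a single edge where a_ij = a_ji = -1; a double or triple edge where a_ij * a_ji = 2 or 3), the diagram is a chain of 5 nodes with a fork of two nodes at one end (D_7). One simple-root ordering that puts it in standard form is (alpha_3, alpha_7, alpha_1, alpha_5, alpha_6, alpha_2, alpha_4). So the algebra is type D_7, i.e. so(14).

D7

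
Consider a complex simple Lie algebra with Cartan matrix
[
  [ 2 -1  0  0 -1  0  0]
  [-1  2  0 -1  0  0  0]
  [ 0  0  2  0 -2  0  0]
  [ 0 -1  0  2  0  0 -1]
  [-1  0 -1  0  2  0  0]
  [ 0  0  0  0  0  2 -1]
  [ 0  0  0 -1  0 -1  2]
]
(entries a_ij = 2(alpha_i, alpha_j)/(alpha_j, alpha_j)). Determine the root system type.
The matrix has rank 7 with 2's on the diagonal. Reading the off-diagonal entries as Dynkin edges (a single edge where a_ij = a_ji = -1; a double or triple edge where a_ij * a_ji = 2 or 3), the diagram is a chain of 7 nodes with a double edge at one end; the terminal node there is the unique long simple root (C_7). One simple-root ordering that puts it in standard form is (alpha_6, alpha_7, alpha_4, alpha_2, alpha_1, alpha_5, alpha_3). So the algebra is type C_7, i.e. sp(14).

C7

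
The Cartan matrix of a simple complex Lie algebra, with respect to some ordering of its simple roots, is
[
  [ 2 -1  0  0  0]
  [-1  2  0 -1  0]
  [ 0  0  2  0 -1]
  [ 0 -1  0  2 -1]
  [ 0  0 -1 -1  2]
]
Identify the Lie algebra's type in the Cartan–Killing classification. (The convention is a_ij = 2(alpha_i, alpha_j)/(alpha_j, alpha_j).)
The matrix has rank 5 with 2's on the diagonal. Reading the off-diagonal entries as Dynkin edges (a single edge where a_ij = a_ji = -1; a double or triple edge where a_ij * a_ji = 2 or 3), the diagram is a chain of 5 nodes with single edges (A_5). One simple-root ordering that puts it in standard form is (alpha_3, alpha_5, alpha_4, alpha_2, alpha_1). So the algebra is type A_5, i.e. sl(6).

type A_5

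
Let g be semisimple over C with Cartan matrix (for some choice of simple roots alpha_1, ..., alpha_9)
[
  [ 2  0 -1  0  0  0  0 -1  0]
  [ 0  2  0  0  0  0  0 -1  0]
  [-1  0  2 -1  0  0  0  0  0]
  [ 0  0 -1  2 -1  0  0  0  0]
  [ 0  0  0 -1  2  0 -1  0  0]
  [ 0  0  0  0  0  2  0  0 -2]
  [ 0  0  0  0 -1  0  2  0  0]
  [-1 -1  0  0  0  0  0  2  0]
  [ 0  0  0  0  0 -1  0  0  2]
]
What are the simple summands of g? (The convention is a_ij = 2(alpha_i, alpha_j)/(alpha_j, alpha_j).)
The diagram associated to this matrix has two connected components: the simple roots {alpha_1, alpha_2, alpha_3, alpha_4, alpha_5, alpha_7, alpha_8} form a chain of 7 nodes with single edges (A_7), and {alpha_6, alpha_9} form a chain of 2 nodes with a double edge at one end; the terminal node there is the unique short simple root (B_2). A semisimple Lie algebra decomposes uniquely as the direct sum of simple ideals, one per connected component of its Dynkin diagram, so g ≅ A_7 ⊕ B_2 (dimension 63 + 10 = 73).

A7 ⊕ B2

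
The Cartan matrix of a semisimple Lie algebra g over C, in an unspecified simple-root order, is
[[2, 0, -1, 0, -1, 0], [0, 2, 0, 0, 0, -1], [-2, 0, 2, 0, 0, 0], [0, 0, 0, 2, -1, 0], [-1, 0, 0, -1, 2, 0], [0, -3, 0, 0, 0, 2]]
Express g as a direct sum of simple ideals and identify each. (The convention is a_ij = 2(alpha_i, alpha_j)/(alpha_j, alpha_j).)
The diagram associated to this matrix has two connected components: the simple roots {alpha_1, alpha_3, alpha_4, alpha_5} form a chain of 4 nodes with a double edge at one end; the terminal node there is the unique long simple root (C_4), and {alpha_2, alpha_6} form two nodes joined by a triple edge (G_2). A semisimple Lie algebra decomposes uniquely as the direct sum of simple ideals, one per connected component of its Dynkin diagram, so g ≅ C_4 ⊕ G_2 (dimension 36 + 14 = 50).

type C_4 + type G_2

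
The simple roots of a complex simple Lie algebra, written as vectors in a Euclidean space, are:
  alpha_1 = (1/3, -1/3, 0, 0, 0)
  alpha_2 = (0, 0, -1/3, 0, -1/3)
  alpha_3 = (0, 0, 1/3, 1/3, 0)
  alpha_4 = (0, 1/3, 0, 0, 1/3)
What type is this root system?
type A_4

Compute the Cartan integers a_ij = 2(alpha_i, alpha_j)/(alpha_j, alpha_j); the resulting 4x4 Cartan matrix is
[[2, 0, 0, -1], [0, 2, -1, -1], [0, -1, 2, 0], [-1, -1, 0, 2]].
All simple roots have the same length, so the diagram is simply laced. The associated Dynkin diagram is a chain of 4 nodes with single edges (A_4), so the type is A_4 (the algebra sl(5)).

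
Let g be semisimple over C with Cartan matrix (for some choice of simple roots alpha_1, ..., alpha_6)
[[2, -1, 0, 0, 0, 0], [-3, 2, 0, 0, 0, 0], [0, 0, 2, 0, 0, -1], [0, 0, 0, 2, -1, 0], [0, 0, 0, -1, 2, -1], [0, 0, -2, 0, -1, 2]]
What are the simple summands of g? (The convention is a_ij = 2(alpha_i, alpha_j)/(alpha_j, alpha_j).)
B_4 (so(9)) + G_2

The diagram associated to this matrix has two connected components: the simple roots {alpha_3, alpha_4, alpha_5, alpha_6} form a chain of 4 nodes with a double edge at one end; the terminal node there is the unique short simple root (B_4), and {alpha_1, alpha_2} form two nodes joined by a triple edge (G_2). A semisimple Lie algebra decomposes uniquely as the direct sum of simple ideals, one per connected component of its Dynkin diagram, so g ≅ B_4 ⊕ G_2 (dimension 36 + 14 = 50).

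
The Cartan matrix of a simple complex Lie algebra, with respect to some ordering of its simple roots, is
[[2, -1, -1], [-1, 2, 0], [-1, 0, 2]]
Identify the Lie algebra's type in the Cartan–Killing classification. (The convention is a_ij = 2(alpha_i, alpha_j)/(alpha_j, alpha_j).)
A3

The matrix has rank 3 with 2's on the diagonal. Reading the off-diagonal entries as Dynkin edges (a single edge where a_ij = a_ji = -1; a double or triple edge where a_ij * a_ji = 2 or 3), the diagram is a chain of 3 nodes with single edges (A_3). One simple-root ordering that puts it in standard form is (alpha_3, alpha_1, alpha_2). So the algebra is type A_3, i.e. sl(4).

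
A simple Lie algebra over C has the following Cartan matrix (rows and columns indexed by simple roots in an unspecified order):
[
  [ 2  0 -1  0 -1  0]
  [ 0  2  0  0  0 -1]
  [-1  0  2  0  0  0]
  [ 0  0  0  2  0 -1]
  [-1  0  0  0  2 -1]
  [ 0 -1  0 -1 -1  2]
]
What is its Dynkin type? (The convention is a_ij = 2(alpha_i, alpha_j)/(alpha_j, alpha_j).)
D_6

The matrix has rank 6 with 2's on the diagonal. Reading the off-diagonal entries as Dynkin edges (a single edge where a_ij = a_ji = -1; a double or triple edge where a_ij * a_ji = 2 or 3), the diagram is a chain of 4 nodes with a fork of two nodes at one end (D_6). One simple-root ordering that puts it in standard form is (alpha_3, alpha_1, alpha_5, alpha_6, alpha_2, alpha_4). So the algebra is type D_6, i.e. so(12).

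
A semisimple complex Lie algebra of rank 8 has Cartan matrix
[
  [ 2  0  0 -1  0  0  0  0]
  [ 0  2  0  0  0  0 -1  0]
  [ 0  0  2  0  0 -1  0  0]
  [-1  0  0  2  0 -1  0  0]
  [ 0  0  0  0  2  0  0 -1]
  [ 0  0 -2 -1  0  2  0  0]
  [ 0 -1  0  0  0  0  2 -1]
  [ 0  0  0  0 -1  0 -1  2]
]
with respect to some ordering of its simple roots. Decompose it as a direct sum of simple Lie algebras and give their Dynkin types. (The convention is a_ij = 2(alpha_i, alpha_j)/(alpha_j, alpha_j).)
A4 ⊕ B4

The diagram associated to this matrix has two connected components: the simple roots {alpha_2, alpha_5, alpha_7, alpha_8} form a chain of 4 nodes with single edges (A_4), and {alpha_1, alpha_3, alpha_4, alpha_6} form a chain of 4 nodes with a double edge at one end; the terminal node there is the unique short simple root (B_4). A semisimple Lie algebra decomposes uniquely as the direct sum of simple ideals, one per connected component of its Dynkin diagram, so g ≅ A_4 ⊕ B_4 (dimension 24 + 36 = 60).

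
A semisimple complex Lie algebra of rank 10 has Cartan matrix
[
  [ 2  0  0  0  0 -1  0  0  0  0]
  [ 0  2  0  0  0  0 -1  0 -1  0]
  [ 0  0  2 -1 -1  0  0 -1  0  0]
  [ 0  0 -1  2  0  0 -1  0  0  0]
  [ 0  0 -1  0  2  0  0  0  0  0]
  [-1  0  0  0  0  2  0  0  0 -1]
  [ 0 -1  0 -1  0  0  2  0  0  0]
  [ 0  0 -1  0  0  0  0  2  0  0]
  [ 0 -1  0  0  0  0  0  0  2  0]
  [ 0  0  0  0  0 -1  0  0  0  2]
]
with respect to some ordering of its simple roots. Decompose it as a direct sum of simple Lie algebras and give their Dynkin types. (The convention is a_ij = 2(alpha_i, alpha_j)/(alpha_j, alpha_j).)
type A_3 + type D_7

The diagram associated to this matrix has two connected components: the simple roots {alpha_1, alpha_6, alpha_10} form a chain of 3 nodes with single edges (A_3), and {alpha_2, alpha_3, alpha_4, alpha_5, alpha_7, alpha_8, alpha_9} form a chain of 5 nodes with a fork of two nodes at one end (D_7). A semisimple Lie algebra decomposes uniquely as the direct sum of simple ideals, one per connected component of its Dynkin diagram, so g ≅ A_3 ⊕ D_7 (dimension 15 + 91 = 106).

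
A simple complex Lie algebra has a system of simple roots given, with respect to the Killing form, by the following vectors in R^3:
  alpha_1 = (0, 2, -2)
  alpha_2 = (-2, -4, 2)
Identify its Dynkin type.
type G_2

Compute the Cartan integers a_ij = 2(alpha_i, alpha_j)/(alpha_j, alpha_j); the resulting 2x2 Cartan matrix is
[[2, -1], [-3, 2]].
The roots have two lengths (squared-length ratio 3:1); the short ones are alpha_{1}. The associated Dynkin diagram is two nodes joined by a triple edge (G_2), so the type is G_2.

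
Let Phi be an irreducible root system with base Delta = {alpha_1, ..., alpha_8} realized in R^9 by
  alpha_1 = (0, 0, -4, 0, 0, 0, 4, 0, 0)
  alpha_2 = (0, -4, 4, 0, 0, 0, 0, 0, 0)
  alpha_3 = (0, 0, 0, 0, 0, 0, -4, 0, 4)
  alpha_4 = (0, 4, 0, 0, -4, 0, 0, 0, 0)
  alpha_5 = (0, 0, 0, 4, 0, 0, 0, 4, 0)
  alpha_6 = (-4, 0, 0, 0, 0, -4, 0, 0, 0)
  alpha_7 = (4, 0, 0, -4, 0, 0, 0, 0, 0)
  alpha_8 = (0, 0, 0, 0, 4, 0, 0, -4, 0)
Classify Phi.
A_8

Compute the Cartan integers a_ij = 2(alpha_i, alpha_j)/(alpha_j, alpha_j); the resulting 8x8 Cartan matrix is
[[2, -1, -1, 0, 0, 0, 0, 0], [-1, 2, 0, -1, 0, 0, 0, 0], [-1, 0, 2, 0, 0, 0, 0, 0], [0, -1, 0, 2, 0, 0, 0, -1], [0, 0, 0, 0, 2, 0, -1, -1], [0, 0, 0, 0, 0, 2, -1, 0], [0, 0, 0, 0, -1, -1, 2, 0], [0, 0, 0, -1, -1, 0, 0, 2]].
All simple roots have the same length, so the diagram is simply laced. The associated Dynkin diagram is a chain of 8 nodes with single edges (A_8), so the type is A_8 (the algebra sl(9)).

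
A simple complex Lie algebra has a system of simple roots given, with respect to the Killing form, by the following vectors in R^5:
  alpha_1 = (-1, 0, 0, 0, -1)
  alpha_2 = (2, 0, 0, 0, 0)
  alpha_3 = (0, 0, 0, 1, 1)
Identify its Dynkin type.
C_3 (sp(6))

Compute the Cartan integers a_ij = 2(alpha_i, alpha_j)/(alpha_j, alpha_j); the resulting 3x3 Cartan matrix is
[[2, -1, -1], [-2, 2, 0], [-1, 0, 2]].
The roots have two lengths (squared-length ratio 2:1); the short ones are alpha_{1,3}. The associated Dynkin diagram is a chain of 3 nodes with a double edge at one end; the terminal node there is the unique long simple root (C_3), so the type is C_3 (the algebra sp(6)).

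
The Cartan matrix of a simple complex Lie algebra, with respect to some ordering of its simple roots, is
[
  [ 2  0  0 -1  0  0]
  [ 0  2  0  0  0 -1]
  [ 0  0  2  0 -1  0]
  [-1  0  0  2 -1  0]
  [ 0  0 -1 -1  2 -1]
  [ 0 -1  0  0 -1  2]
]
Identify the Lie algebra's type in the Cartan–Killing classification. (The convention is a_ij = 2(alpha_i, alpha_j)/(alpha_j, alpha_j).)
E6

The matrix has rank 6 with 2's on the diagonal. Reading the off-diagonal entries as Dynkin edges (a single edge where a_ij = a_ji = -1; a double or triple edge where a_ij * a_ji = 2 or 3), the diagram is a chain of 5 nodes with one extra node attached to the third node from one end (E_6). One simple-root ordering that puts it in standard form is (alpha_2, alpha_3, alpha_6, alpha_5, alpha_4, alpha_1). So the algebra is type E_6.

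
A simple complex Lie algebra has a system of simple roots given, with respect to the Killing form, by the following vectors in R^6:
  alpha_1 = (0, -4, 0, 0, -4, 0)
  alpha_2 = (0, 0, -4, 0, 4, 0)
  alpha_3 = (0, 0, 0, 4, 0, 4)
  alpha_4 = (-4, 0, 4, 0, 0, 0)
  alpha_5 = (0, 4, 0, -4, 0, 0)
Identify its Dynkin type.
Compute the Cartan integers a_ij = 2(alpha_i, alpha_j)/(alpha_j, alpha_j); the resulting 5x5 Cartan matrix is
[[2, -1, 0, 0, -1], [-1, 2, 0, -1, 0], [0, 0, 2, 0, -1], [0, -1, 0, 2, 0], [-1, 0, -1, 0, 2]].
All simple roots have the same length, so the diagram is simply laced. The associated Dynkin diagram is a chain of 5 nodes with single edges (A_5), so the type is A_5 (the algebra sl(6)).

A5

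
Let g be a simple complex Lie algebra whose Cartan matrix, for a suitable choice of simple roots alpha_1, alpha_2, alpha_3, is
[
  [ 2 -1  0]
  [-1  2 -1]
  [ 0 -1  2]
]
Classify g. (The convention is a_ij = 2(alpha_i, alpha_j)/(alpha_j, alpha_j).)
The matrix has rank 3 with 2's on the diagonal. Reading the off-diagonal entries as Dynkin edges (a single edge where a_ij = a_ji = -1; a double or triple edge where a_ij * a_ji = 2 or 3), the diagram is a chain of 3 nodes with single edges (A_3). One simple-root ordering that puts it in standard form is (alpha_3, alpha_2, alpha_1). So the algebra is type A_3, i.e. sl(4).

A_3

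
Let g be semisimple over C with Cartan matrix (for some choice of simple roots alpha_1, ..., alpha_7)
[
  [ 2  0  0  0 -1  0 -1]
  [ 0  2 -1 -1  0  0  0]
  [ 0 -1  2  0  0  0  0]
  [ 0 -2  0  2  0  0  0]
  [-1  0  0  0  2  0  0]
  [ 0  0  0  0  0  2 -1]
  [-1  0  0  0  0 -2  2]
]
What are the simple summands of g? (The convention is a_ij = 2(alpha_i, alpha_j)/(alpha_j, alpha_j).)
B_4 (so(9)) ⊕ C_3 (sp(6))

The diagram associated to this matrix has two connected components: the simple roots {alpha_1, alpha_5, alpha_6, alpha_7} form a chain of 4 nodes with a double edge at one end; the terminal node there is the unique short simple root (B_4), and {alpha_2, alpha_3, alpha_4} form a chain of 3 nodes with a double edge at one end; the terminal node there is the unique long simple root (C_3). A semisimple Lie algebra decomposes uniquely as the direct sum of simple ideals, one per connected component of its Dynkin diagram, so g ≅ B_4 ⊕ C_3 (dimension 36 + 21 = 57).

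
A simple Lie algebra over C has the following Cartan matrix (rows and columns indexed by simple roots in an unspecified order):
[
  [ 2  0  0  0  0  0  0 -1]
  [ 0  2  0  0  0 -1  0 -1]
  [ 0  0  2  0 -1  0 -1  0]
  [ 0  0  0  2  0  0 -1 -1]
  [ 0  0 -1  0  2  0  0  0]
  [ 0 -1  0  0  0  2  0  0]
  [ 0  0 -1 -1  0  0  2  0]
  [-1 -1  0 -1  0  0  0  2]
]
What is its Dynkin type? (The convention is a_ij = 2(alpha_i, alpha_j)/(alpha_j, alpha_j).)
The matrix has rank 8 with 2's on the diagonal. Reading the off-diagonal entries as Dynkin edges (a single edge where a_ij = a_ji = -1; a double or triple edge where a_ij * a_ji = 2 or 3), the diagram is a chain of 7 nodes with one extra node attached to the third node from one end (E_8). One simple-root ordering that puts it in standard form is (alpha_6, alpha_1, alpha_2, alpha_8, alpha_4, alpha_7, alpha_3, alpha_5). So the algebra is type E_8.

E_8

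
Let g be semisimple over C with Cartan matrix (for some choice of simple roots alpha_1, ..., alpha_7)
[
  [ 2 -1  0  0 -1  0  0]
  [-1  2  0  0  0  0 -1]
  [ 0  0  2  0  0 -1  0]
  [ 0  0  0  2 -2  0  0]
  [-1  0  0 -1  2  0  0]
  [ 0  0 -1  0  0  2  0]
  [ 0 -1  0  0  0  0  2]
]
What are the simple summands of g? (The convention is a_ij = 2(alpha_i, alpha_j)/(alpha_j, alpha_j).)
A2 + C5

The diagram associated to this matrix has two connected components: the simple roots {alpha_3, alpha_6} form a chain of 2 nodes with single edges (A_2), and {alpha_1, alpha_2, alpha_4, alpha_5, alpha_7} form a chain of 5 nodes with a double edge at one end; the terminal node there is the unique long simple root (C_5). A semisimple Lie algebra decomposes uniquely as the direct sum of simple ideals, one per connected component of its Dynkin diagram, so g ≅ A_2 ⊕ C_5 (dimension 8 + 55 = 63).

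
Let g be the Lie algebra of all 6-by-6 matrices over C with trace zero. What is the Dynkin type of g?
This is sl(6), which has dimension 6^2 - 1 = 35 and rank 6 - 1 = 5 (a Cartan subalgebra is the diagonal traceless matrices). In the classification of classical Lie algebras, the special linear algebra sl(n+1) has type A_n; here n = 5, so the Dynkin diagram is a chain of 5 nodes with single edges (A_5). Hence the type is A_5.

A5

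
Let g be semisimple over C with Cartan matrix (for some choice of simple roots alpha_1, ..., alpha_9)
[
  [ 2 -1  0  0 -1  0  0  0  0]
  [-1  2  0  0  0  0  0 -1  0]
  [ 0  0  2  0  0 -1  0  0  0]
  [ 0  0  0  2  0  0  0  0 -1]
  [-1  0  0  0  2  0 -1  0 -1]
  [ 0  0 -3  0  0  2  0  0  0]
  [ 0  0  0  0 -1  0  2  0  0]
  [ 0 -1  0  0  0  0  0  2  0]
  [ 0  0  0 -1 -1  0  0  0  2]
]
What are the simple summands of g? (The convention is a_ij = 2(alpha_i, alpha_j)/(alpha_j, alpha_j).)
E_7 ⊕ G_2

The diagram associated to this matrix has two connected components: the simple roots {alpha_1, alpha_2, alpha_4, alpha_5, alpha_7, alpha_8, alpha_9} form a chain of 6 nodes with one extra node attached to the third node from one end (E_7), and {alpha_3, alpha_6} form two nodes joined by a triple edge (G_2). A semisimple Lie algebra decomposes uniquely as the direct sum of simple ideals, one per connected component of its Dynkin diagram, so g ≅ E_7 ⊕ G_2 (dimension 133 + 14 = 147).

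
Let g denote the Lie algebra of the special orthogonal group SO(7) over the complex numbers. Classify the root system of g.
This is so(7) with 7 odd, which has dimension 7(7-1)/2 = 21 and rank (7-1)/2 = 3. In the classification of classical Lie algebras, the orthogonal algebra so(2n+1) in an odd number of variables has type B_n; here n = 3, so the Dynkin diagram is a chain of 3 nodes with a double edge at one end; the terminal node there is the unique short simple root (B_3). Hence the type is B_3.

B_3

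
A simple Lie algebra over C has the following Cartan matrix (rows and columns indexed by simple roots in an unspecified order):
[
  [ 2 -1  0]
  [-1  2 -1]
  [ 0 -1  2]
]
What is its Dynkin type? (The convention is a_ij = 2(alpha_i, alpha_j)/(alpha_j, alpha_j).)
The matrix has rank 3 with 2's on the diagonal. Reading the off-diagonal entries as Dynkin edges (a single edge where a_ij = a_ji = -1; a double or triple edge where a_ij * a_ji = 2 or 3), the diagram is a chain of 3 nodes with single edges (A_3). One simple-root ordering that puts it in standard form is (alpha_3, alpha_2, alpha_1). So the algebra is type A_3, i.e. sl(4).

type A_3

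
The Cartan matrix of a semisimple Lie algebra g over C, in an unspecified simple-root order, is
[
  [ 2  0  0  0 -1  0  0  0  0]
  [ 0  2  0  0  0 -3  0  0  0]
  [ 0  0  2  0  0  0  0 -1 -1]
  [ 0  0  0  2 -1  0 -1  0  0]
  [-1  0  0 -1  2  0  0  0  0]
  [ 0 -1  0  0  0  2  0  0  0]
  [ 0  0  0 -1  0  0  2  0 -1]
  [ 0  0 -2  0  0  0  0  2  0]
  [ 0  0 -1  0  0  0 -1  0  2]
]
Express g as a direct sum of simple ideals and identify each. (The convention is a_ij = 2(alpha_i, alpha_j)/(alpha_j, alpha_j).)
C7 ⊕ G2

The diagram associated to this matrix has two connected components: the simple roots {alpha_1, alpha_3, alpha_4, alpha_5, alpha_7, alpha_8, alpha_9} form a chain of 7 nodes with a double edge at one end; the terminal node there is the unique long simple root (C_7), and {alpha_2, alpha_6} form two nodes joined by a triple edge (G_2). A semisimple Lie algebra decomposes uniquely as the direct sum of simple ideals, one per connected component of its Dynkin diagram, so g ≅ C_7 ⊕ G_2 (dimension 105 + 14 = 119).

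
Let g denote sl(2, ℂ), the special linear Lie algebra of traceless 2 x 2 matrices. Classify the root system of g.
type A_1

This is sl(2), which has dimension 2^2 - 1 = 3 and rank 2 - 1 = 1 (a Cartan subalgebra is the diagonal traceless matrices). In the classification of classical Lie algebras, the special linear algebra sl(n+1) has type A_n; here n = 1, so the Dynkin diagram is a chain of 1 nodes with single edges (A_1). Hence the type is A_1.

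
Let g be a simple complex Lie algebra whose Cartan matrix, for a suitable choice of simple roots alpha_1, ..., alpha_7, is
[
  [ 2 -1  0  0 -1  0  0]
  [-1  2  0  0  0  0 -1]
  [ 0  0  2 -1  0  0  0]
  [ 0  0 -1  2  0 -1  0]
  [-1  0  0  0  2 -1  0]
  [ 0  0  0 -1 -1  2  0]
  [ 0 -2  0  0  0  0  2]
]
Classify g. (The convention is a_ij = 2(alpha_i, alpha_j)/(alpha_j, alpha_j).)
C_7

The matrix has rank 7 with 2's on the diagonal. Reading the off-diagonal entries as Dynkin edges (a single edge where a_ij = a_ji = -1; a double or triple edge where a_ij * a_ji = 2 or 3), the diagram is a chain of 7 nodes with a double edge at one end; the terminal node there is the unique long simple root (C_7). One simple-root ordering that puts it in standard form is (alpha_3, alpha_4, alpha_6, alpha_5, alpha_1, alpha_2, alpha_7). So the algebra is type C_7, i.e. sp(14).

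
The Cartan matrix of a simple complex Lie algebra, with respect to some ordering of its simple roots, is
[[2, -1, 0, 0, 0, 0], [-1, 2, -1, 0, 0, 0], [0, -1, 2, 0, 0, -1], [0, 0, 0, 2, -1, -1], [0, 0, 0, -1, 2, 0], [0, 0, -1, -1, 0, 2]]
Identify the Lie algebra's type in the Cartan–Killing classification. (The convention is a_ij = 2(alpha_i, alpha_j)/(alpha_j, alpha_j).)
The matrix has rank 6 with 2's on the diagonal. Reading the off-diagonal entries as Dynkin edges (a single edge where a_ij = a_ji = -1; a double or triple edge where a_ij * a_ji = 2 or 3), the diagram is a chain of 6 nodes with single edges (A_6). One simple-root ordering that puts it in standard form is (alpha_1, alpha_2, alpha_3, alpha_6, alpha_4, alpha_5). So the algebra is type A_6, i.e. sl(7).

type A_6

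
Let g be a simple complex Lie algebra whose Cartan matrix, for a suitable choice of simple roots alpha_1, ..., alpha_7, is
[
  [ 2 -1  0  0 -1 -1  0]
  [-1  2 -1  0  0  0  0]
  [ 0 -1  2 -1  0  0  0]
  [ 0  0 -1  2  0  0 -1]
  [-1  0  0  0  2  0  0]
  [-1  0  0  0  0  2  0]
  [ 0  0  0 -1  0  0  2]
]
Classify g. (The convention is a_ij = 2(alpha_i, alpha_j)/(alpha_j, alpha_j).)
The matrix has rank 7 with 2's on the diagonal. Reading the off-diagonal entries as Dynkin edges (a single edge where a_ij = a_ji = -1; a double or triple edge where a_ij * a_ji = 2 or 3), the diagram is a chain of 5 nodes with a fork of two nodes at one end (D_7). One simple-root ordering that puts it in standard form is (alpha_7, alpha_4, alpha_3, alpha_2, alpha_1, alpha_5, alpha_6). So the algebra is type D_7, i.e. so(14).

D_7 (so(14))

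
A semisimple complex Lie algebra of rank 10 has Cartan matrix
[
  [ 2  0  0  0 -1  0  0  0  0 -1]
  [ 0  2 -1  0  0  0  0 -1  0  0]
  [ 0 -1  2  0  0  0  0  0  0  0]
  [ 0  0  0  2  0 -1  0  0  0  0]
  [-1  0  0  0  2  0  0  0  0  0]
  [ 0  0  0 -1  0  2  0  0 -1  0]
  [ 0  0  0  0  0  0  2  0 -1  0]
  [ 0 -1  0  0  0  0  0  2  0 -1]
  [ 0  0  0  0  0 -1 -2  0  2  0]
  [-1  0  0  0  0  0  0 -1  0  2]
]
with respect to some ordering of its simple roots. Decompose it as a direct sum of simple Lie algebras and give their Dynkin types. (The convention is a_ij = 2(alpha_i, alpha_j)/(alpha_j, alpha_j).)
The diagram associated to this matrix has two connected components: the simple roots {alpha_1, alpha_2, alpha_3, alpha_5, alpha_8, alpha_10} form a chain of 6 nodes with single edges (A_6), and {alpha_4, alpha_6, alpha_7, alpha_9} form a chain of 4 nodes with a double edge at one end; the terminal node there is the unique short simple root (B_4). A semisimple Lie algebra decomposes uniquely as the direct sum of simple ideals, one per connected component of its Dynkin diagram, so g ≅ A_6 ⊕ B_4 (dimension 48 + 36 = 84).

A6 ⊕ B4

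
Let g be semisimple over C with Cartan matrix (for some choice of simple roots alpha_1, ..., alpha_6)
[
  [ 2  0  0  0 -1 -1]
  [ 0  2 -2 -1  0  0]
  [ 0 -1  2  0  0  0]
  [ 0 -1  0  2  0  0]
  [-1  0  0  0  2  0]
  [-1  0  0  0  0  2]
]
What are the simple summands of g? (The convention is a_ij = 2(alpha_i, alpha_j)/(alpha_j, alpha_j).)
type A_3 ⊕ type B_3

The diagram associated to this matrix has two connected components: the simple roots {alpha_1, alpha_5, alpha_6} form a chain of 3 nodes with single edges (A_3), and {alpha_2, alpha_3, alpha_4} form a chain of 3 nodes with a double edge at one end; the terminal node there is the unique short simple root (B_3). A semisimple Lie algebra decomposes uniquely as the direct sum of simple ideals, one per connected component of its Dynkin diagram, so g ≅ A_3 ⊕ B_3 (dimension 15 + 21 = 36).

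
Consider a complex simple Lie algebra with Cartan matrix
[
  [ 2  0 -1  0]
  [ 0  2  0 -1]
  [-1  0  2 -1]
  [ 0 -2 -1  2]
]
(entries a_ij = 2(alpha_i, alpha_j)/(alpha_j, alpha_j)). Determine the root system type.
B_4 (so(9))

The matrix has rank 4 with 2's on the diagonal. Reading the off-diagonal entries as Dynkin edges (a single edge where a_ij = a_ji = -1; a double or triple edge where a_ij * a_ji = 2 or 3), the diagram is a chain of 4 nodes with a double edge at one end; the terminal node there is the unique short simple root (B_4). One simple-root ordering that puts it in standard form is (alpha_1, alpha_3, alpha_4, alpha_2). So the algebra is type B_4, i.e. so(9).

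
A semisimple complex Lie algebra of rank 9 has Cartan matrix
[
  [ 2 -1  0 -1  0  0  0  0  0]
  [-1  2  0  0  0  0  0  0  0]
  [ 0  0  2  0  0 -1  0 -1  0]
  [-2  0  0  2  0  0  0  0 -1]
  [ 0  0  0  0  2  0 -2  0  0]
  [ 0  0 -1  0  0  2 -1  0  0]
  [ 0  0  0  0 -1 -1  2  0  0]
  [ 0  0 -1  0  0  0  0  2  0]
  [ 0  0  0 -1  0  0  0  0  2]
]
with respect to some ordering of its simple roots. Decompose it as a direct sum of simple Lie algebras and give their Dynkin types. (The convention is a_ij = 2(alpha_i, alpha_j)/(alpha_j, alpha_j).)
The diagram associated to this matrix has two connected components: the simple roots {alpha_3, alpha_5, alpha_6, alpha_7, alpha_8} form a chain of 5 nodes with a double edge at one end; the terminal node there is the unique long simple root (C_5), and {alpha_1, alpha_2, alpha_4, alpha_9} form a chain of 4 nodes with a double edge between the middle two (F_4). A semisimple Lie algebra decomposes uniquely as the direct sum of simple ideals, one per connected component of its Dynkin diagram, so g ≅ C_5 ⊕ F_4 (dimension 55 + 52 = 107).

type C_5 ⊕ type F_4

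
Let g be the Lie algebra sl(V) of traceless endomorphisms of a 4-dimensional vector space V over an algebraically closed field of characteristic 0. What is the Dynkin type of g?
This is sl(4), which has dimension 4^2 - 1 = 15 and rank 4 - 1 = 3 (a Cartan subalgebra is the diagonal traceless matrices). In the classification of classical Lie algebras, the special linear algebra sl(n+1) has type A_n; here n = 3, so the Dynkin diagram is a chain of 3 nodes with single edges (A_3). Hence the type is A_3.

A_3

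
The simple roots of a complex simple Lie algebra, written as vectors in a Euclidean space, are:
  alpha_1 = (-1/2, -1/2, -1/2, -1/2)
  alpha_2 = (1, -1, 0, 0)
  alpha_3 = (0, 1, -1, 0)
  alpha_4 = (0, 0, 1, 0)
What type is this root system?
Compute the Cartan integers a_ij = 2(alpha_i, alpha_j)/(alpha_j, alpha_j); the resulting 4x4 Cartan matrix is
[[2, 0, 0, -1], [0, 2, -1, 0], [0, -1, 2, -2], [-1, 0, -1, 2]].
The roots have two lengths (squared-length ratio 2:1); the short ones are alpha_{1,4}. The associated Dynkin diagram is a chain of 4 nodes with a double edge between the middle two (F_4), so the type is F_4.

F4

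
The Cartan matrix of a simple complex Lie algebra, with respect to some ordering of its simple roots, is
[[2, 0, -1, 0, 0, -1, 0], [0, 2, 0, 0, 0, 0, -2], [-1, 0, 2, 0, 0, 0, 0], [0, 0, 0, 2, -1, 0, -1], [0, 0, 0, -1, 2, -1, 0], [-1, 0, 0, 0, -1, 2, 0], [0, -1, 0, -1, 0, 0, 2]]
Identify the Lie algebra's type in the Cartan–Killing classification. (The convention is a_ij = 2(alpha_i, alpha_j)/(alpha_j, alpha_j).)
The matrix has rank 7 with 2's on the diagonal. Reading the off-diagonal entries as Dynkin edges (a single edge where a_ij = a_ji = -1; a double or triple edge where a_ij * a_ji = 2 or 3), the diagram is a chain of 7 nodes with a double edge at one end; the terminal node there is the unique long simple root (C_7). One simple-root ordering that puts it in standard form is (alpha_3, alpha_1, alpha_6, alpha_5, alpha_4, alpha_7, alpha_2). So the algebra is type C_7, i.e. sp(14).

C_7 (sp(14))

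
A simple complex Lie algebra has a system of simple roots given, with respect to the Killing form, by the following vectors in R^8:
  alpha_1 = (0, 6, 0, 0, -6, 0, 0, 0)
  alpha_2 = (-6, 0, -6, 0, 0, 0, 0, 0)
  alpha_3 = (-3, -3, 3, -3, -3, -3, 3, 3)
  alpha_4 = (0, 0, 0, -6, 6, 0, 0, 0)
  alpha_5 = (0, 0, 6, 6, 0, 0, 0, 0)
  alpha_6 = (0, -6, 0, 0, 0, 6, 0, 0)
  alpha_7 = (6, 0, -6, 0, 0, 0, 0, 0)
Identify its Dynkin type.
E_7

Compute the Cartan integers a_ij = 2(alpha_i, alpha_j)/(alpha_j, alpha_j); the resulting 7x7 Cartan matrix is
[[2, 0, 0, -1, 0, -1, 0], [0, 2, 0, 0, -1, 0, 0], [0, 0, 2, 0, 0, 0, -1], [-1, 0, 0, 2, -1, 0, 0], [0, -1, 0, -1, 2, 0, -1], [-1, 0, 0, 0, 0, 2, 0], [0, 0, -1, 0, -1, 0, 2]].
All simple roots have the same length, so the diagram is simply laced. The associated Dynkin diagram is a chain of 6 nodes with one extra node attached to the third node from one end (E_7), so the type is E_7.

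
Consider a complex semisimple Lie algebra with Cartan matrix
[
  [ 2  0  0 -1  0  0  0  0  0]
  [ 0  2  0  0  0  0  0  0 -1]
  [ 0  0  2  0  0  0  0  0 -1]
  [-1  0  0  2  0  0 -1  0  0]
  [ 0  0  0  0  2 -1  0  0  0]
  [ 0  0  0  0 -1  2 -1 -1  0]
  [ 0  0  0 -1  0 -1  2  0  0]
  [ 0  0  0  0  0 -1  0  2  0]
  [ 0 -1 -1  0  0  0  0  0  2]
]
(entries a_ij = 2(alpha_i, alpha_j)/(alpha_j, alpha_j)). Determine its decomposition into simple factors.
A_3 (sl(4)) ⊕ D_6 (so(12))

The diagram associated to this matrix has two connected components: the simple roots {alpha_2, alpha_3, alpha_9} form a chain of 3 nodes with single edges (A_3), and {alpha_1, alpha_4, alpha_5, alpha_6, alpha_7, alpha_8} form a chain of 4 nodes with a fork of two nodes at one end (D_6). A semisimple Lie algebra decomposes uniquely as the direct sum of simple ideals, one per connected component of its Dynkin diagram, so g ≅ A_3 ⊕ D_6 (dimension 15 + 66 = 81).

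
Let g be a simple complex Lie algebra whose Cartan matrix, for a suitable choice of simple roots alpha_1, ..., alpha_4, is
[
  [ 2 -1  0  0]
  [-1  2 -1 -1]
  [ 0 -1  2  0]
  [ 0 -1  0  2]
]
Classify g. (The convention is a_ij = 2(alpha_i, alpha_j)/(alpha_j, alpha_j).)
The matrix has rank 4 with 2's on the diagonal. Reading the off-diagonal entries as Dynkin edges (a single edge where a_ij = a_ji = -1; a double or triple edge where a_ij * a_ji = 2 or 3), the diagram is a chain of 2 nodes with a fork of two nodes at one end (D_4). One simple-root ordering that puts it in standard form is (alpha_4, alpha_2, alpha_1, alpha_3). So the algebra is type D_4, i.e. so(8).

D_4 (so(8))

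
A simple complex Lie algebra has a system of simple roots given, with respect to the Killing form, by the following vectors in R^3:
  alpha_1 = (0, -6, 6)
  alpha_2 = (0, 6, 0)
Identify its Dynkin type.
B2

Compute the Cartan integers a_ij = 2(alpha_i, alpha_j)/(alpha_j, alpha_j); the resulting 2x2 Cartan matrix is
[[2, -2], [-1, 2]].
The roots have two lengths (squared-length ratio 2:1); the short ones are alpha_{2}. The associated Dynkin diagram is a chain of 2 nodes with a double edge at one end; the terminal node there is the unique short simple root (B_2), so the type is B_2 (the algebra so(5)).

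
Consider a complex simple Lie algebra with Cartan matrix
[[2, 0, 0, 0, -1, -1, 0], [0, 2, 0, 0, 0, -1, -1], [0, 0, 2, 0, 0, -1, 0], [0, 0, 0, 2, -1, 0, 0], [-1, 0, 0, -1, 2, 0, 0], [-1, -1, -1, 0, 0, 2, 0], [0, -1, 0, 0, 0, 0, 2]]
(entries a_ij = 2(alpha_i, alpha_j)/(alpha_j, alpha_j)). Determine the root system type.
E_7

The matrix has rank 7 with 2's on the diagonal. Reading the off-diagonal entries as Dynkin edges (a single edge where a_ij = a_ji = -1; a double or triple edge where a_ij * a_ji = 2 or 3), the diagram is a chain of 6 nodes with one extra node attached to the third node from one end (E_7). One simple-root ordering that puts it in standard form is (alpha_7, alpha_3, alpha_2, alpha_6, alpha_1, alpha_5, alpha_4). So the algebra is type E_7.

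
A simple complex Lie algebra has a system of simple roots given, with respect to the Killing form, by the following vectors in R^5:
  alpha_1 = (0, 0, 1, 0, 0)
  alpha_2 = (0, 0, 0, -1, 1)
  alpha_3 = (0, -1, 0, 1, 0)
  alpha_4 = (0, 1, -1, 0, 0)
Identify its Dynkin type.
type B_4

Compute the Cartan integers a_ij = 2(alpha_i, alpha_j)/(alpha_j, alpha_j); the resulting 4x4 Cartan matrix is
[[2, 0, 0, -1], [0, 2, -1, 0], [0, -1, 2, -1], [-2, 0, -1, 2]].
The roots have two lengths (squared-length ratio 2:1); the short ones are alpha_{1}. The associated Dynkin diagram is a chain of 4 nodes with a double edge at one end; the terminal node there is the unique short simple root (B_4), so the type is B_4 (the algebra so(9)).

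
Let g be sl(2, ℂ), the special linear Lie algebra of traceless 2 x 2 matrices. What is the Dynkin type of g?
This is sl(2), which has dimension 2^2 - 1 = 3 and rank 2 - 1 = 1 (a Cartan subalgebra is the diagonal traceless matrices). In the classification of classical Lie algebras, the special linear algebra sl(n+1) has type A_n; here n = 1, so the Dynkin diagram is a chain of 1 nodes with single edges (A_1). Hence the type is A_1.

type A_1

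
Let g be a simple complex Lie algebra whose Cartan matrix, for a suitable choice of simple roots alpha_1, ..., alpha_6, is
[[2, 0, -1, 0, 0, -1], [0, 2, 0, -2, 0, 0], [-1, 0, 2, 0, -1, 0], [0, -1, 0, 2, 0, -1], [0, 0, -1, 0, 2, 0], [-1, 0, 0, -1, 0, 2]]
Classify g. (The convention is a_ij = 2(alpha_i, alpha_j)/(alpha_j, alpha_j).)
C6

The matrix has rank 6 with 2's on the diagonal. Reading the off-diagonal entries as Dynkin edges (a single edge where a_ij = a_ji = -1; a double or triple edge where a_ij * a_ji = 2 or 3), the diagram is a chain of 6 nodes with a double edge at one end; the terminal node there is the unique long simple root (C_6). One simple-root ordering that puts it in standard form is (alpha_5, alpha_3, alpha_1, alpha_6, alpha_4, alpha_2). So the algebra is type C_6, i.e. sp(12).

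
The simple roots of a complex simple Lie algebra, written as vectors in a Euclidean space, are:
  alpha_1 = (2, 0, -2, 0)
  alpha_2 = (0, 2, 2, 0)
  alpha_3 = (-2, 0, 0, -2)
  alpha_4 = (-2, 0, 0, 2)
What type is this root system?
Compute the Cartan integers a_ij = 2(alpha_i, alpha_j)/(alpha_j, alpha_j); the resulting 4x4 Cartan matrix is
[[2, -1, -1, -1], [-1, 2, 0, 0], [-1, 0, 2, 0], [-1, 0, 0, 2]].
All simple roots have the same length, so the diagram is simply laced. The associated Dynkin diagram is a chain of 2 nodes with a fork of two nodes at one end (D_4), so the type is D_4 (the algebra so(8)).

D_4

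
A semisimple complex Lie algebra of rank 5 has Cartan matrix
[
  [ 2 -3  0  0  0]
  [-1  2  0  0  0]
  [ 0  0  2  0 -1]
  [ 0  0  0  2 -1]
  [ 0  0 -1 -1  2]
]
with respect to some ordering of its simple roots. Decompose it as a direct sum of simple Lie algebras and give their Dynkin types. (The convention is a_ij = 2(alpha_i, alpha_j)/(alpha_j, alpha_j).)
A_3 (sl(4)) + G_2

The diagram associated to this matrix has two connected components: the simple roots {alpha_3, alpha_4, alpha_5} form a chain of 3 nodes with single edges (A_3), and {alpha_1, alpha_2} form two nodes joined by a triple edge (G_2). A semisimple Lie algebra decomposes uniquely as the direct sum of simple ideals, one per connected component of its Dynkin diagram, so g ≅ A_3 ⊕ G_2 (dimension 15 + 14 = 29).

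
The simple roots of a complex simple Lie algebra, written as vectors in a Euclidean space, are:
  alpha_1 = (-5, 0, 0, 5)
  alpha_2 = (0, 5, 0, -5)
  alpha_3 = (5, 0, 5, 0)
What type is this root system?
Compute the Cartan integers a_ij = 2(alpha_i, alpha_j)/(alpha_j, alpha_j); the resulting 3x3 Cartan matrix is
[[2, -1, -1], [-1, 2, 0], [-1, 0, 2]].
All simple roots have the same length, so the diagram is simply laced. The associated Dynkin diagram is a chain of 3 nodes with single edges (A_3), so the type is A_3 (the algebra sl(4)).

A_3 (sl(4))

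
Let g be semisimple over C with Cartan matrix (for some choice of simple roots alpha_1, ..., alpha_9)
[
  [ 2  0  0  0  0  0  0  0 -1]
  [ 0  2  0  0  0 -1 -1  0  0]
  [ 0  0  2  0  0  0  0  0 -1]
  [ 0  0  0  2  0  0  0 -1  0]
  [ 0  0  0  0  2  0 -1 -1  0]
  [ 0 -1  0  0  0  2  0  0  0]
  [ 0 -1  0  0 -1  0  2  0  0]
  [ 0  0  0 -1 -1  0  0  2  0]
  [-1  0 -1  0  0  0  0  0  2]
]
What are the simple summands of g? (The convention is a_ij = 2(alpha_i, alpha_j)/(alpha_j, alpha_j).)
A_3 + A_6

The diagram associated to this matrix has two connected components: the simple roots {alpha_1, alpha_3, alpha_9} form a chain of 3 nodes with single edges (A_3), and {alpha_2, alpha_4, alpha_5, alpha_6, alpha_7, alpha_8} form a chain of 6 nodes with single edges (A_6). A semisimple Lie algebra decomposes uniquely as the direct sum of simple ideals, one per connected component of its Dynkin diagram, so g ≅ A_3 ⊕ A_6 (dimension 15 + 48 = 63).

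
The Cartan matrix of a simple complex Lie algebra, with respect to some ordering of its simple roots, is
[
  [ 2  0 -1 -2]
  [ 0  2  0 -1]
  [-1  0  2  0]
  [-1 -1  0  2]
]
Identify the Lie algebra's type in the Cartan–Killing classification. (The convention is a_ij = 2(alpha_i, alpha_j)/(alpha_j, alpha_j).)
F_4

The matrix has rank 4 with 2's on the diagonal. Reading the off-diagonal entries as Dynkin edges (a single edge where a_ij = a_ji = -1; a double or triple edge where a_ij * a_ji = 2 or 3), the diagram is a chain of 4 nodes with a double edge between the middle two (F_4). One simple-root ordering that puts it in standard form is (alpha_3, alpha_1, alpha_4, alpha_2). So the algebra is type F_4.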